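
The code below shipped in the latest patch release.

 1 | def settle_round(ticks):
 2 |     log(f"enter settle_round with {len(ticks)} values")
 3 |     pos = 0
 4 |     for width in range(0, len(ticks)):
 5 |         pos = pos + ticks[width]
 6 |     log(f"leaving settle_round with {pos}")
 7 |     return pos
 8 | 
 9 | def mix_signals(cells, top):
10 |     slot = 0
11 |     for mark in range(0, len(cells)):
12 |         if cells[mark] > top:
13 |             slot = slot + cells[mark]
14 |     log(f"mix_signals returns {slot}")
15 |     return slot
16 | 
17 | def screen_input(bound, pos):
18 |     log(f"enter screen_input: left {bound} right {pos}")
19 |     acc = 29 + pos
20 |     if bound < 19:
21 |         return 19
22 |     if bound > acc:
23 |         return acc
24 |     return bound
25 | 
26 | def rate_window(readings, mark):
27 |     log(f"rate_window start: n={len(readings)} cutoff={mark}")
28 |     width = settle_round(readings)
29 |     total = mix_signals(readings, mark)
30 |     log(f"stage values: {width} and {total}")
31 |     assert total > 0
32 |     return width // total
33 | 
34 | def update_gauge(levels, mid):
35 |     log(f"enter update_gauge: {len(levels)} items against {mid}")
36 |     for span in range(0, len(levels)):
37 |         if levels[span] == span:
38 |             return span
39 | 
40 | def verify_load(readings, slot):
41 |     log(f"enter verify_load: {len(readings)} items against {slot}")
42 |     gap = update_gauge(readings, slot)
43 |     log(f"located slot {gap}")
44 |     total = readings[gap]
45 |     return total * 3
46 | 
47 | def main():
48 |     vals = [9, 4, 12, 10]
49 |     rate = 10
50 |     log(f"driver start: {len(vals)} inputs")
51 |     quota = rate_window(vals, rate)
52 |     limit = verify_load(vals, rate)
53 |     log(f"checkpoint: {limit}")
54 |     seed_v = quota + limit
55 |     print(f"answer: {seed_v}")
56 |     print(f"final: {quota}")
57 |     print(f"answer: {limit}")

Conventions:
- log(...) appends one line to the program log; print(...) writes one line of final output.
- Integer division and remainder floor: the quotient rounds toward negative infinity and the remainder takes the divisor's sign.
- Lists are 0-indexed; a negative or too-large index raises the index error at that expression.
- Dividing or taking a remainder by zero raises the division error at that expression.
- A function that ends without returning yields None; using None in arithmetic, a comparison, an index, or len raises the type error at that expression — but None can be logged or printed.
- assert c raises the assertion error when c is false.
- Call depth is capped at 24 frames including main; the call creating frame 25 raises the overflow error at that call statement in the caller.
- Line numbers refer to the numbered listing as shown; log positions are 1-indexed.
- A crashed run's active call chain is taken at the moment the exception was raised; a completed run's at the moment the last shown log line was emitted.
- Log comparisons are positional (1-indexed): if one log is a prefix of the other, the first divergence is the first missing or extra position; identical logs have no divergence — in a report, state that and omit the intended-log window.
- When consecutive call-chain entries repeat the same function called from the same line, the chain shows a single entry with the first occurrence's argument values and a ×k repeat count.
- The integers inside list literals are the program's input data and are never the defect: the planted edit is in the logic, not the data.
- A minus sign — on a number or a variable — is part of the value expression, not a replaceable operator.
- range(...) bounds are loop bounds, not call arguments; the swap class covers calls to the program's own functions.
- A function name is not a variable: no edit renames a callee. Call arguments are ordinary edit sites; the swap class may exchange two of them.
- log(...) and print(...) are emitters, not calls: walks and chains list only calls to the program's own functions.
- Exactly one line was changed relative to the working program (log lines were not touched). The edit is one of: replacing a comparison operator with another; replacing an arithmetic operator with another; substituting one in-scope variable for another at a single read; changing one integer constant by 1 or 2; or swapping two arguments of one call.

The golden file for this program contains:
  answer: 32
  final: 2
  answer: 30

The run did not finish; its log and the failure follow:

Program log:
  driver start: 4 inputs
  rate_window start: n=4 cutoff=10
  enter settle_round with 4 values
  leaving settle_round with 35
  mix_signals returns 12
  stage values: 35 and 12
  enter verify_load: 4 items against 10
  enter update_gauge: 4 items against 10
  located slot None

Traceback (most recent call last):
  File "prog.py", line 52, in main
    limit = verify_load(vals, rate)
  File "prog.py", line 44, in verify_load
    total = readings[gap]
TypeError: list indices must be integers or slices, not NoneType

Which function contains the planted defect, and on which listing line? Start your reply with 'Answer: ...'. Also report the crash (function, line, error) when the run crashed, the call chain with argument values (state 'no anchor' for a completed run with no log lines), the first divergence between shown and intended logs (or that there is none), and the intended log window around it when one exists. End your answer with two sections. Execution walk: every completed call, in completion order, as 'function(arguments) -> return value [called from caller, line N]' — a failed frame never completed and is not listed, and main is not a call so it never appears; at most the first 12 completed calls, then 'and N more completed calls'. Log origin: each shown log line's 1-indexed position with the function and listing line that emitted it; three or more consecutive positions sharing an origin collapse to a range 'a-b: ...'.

Answer: the defect is in update_gauge at line 37.
Core observation: Position 9 is the first bad log line: 'located slot None' should read 'located slot 3'.
Crash: verify_load, line 44, TypeError.
Call chain: main -> verify_load([9, 4, 12, 10], 10) (called at line 52).
First divergence: position 9 — the shown line 'located slot None' should read 'located slot 3'.
Intended log window:
  7: enter verify_load: 4 items against 10
  8: enter update_gauge: 4 items against 10
  9: located slot 3
  10: checkpoint: 30
Execution walk:
  settle_round([9, 4, 12, 10]) -> 35  [called from rate_window, line 28]
  mix_signals([9, 4, 12, 10], 10) -> 12  [called from rate_window, line 29]
  rate_window([9, 4, 12, 10], 10) -> 2  [called from main, line 51]
  update_gauge([9, 4, 12, 10], 10) -> None  [called from verify_load, line 42]
Origin of each log line:
  1: emitted by main (line 50)
  2: emitted by rate_window (line 27)
  3: emitted by settle_round (line 2)
  4: emitted by settle_round (line 6)
  5: emitted by mix_signals (line 14)
  6: emitted by rate_window (line 30)
  7: emitted by verify_load (line 41)
  8: emitted by update_gauge (line 35)
  9: emitted by verify_load (line 43)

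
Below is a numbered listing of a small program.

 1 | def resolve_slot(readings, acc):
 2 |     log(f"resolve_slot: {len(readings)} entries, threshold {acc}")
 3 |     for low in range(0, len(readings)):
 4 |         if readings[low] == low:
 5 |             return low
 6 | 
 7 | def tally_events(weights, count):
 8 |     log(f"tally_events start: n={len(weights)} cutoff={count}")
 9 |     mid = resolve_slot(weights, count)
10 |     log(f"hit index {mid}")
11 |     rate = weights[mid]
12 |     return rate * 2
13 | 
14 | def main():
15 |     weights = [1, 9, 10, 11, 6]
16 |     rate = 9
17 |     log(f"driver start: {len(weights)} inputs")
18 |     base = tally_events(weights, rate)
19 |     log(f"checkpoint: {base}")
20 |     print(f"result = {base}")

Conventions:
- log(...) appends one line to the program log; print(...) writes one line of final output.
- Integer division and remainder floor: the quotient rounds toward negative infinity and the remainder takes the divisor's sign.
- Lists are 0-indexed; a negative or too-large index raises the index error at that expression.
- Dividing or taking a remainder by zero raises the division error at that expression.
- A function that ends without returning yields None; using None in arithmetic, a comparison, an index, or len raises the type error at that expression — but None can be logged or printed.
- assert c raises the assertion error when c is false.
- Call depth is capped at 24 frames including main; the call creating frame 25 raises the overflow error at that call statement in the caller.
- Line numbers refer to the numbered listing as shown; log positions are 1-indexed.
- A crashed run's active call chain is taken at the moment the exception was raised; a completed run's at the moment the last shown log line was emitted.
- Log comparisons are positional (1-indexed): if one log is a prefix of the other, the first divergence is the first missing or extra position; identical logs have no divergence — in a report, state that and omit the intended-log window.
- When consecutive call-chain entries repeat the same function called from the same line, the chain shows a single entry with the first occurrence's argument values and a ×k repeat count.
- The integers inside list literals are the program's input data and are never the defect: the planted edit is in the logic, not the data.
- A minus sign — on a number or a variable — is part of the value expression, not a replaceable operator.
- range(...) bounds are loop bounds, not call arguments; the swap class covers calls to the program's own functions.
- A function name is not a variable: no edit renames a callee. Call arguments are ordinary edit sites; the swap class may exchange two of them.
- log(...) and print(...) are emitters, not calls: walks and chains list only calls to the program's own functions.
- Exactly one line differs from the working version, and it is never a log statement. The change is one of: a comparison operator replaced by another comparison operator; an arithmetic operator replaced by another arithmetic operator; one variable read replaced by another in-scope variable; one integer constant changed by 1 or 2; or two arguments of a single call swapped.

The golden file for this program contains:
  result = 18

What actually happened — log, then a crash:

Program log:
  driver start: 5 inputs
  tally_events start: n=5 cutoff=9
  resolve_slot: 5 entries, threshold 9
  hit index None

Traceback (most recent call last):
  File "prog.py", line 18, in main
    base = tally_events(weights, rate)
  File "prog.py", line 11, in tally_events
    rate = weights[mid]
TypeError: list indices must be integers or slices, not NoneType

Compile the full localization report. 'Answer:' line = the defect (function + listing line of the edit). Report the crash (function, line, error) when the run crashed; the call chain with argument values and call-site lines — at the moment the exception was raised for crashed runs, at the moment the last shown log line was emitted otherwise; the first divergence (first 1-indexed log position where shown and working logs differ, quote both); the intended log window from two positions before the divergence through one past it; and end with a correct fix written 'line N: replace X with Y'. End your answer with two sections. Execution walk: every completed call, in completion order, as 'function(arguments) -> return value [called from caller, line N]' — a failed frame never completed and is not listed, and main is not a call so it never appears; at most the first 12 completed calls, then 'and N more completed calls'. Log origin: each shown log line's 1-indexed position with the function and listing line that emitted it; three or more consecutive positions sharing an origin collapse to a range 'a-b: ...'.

Answer: the defect is in resolve_slot at line 4.
Key fact: Log line 4 is where behavior first shows: 'hit index None' appears instead of 'hit index 1'.
Crash: tally_events, line 11, TypeError.
Call chain: main -> tally_events([1, 9, 10, 11, 6], 9) (called at line 18).
First divergence: at position 4 the run shows 'hit index None' where the working version logs 'hit index 1'.
Intended log window:
  2: tally_events start: n=5 cutoff=9
  3: resolve_slot: 5 entries, threshold 9
  4: hit index 1
  5: checkpoint: 18
Execution walk:
  resolve_slot([1, 9, 10, 11, 6], 9) -> None  [called from tally_events, line 9]
Log origin:
  1: logged in main at line 17
  2: logged in tally_events at line 8
  3: logged in resolve_slot at line 2
  4: logged in tally_events at line 10
A correct fix: line 4: replace `readings[low] == low` with `readings[low] == acc`.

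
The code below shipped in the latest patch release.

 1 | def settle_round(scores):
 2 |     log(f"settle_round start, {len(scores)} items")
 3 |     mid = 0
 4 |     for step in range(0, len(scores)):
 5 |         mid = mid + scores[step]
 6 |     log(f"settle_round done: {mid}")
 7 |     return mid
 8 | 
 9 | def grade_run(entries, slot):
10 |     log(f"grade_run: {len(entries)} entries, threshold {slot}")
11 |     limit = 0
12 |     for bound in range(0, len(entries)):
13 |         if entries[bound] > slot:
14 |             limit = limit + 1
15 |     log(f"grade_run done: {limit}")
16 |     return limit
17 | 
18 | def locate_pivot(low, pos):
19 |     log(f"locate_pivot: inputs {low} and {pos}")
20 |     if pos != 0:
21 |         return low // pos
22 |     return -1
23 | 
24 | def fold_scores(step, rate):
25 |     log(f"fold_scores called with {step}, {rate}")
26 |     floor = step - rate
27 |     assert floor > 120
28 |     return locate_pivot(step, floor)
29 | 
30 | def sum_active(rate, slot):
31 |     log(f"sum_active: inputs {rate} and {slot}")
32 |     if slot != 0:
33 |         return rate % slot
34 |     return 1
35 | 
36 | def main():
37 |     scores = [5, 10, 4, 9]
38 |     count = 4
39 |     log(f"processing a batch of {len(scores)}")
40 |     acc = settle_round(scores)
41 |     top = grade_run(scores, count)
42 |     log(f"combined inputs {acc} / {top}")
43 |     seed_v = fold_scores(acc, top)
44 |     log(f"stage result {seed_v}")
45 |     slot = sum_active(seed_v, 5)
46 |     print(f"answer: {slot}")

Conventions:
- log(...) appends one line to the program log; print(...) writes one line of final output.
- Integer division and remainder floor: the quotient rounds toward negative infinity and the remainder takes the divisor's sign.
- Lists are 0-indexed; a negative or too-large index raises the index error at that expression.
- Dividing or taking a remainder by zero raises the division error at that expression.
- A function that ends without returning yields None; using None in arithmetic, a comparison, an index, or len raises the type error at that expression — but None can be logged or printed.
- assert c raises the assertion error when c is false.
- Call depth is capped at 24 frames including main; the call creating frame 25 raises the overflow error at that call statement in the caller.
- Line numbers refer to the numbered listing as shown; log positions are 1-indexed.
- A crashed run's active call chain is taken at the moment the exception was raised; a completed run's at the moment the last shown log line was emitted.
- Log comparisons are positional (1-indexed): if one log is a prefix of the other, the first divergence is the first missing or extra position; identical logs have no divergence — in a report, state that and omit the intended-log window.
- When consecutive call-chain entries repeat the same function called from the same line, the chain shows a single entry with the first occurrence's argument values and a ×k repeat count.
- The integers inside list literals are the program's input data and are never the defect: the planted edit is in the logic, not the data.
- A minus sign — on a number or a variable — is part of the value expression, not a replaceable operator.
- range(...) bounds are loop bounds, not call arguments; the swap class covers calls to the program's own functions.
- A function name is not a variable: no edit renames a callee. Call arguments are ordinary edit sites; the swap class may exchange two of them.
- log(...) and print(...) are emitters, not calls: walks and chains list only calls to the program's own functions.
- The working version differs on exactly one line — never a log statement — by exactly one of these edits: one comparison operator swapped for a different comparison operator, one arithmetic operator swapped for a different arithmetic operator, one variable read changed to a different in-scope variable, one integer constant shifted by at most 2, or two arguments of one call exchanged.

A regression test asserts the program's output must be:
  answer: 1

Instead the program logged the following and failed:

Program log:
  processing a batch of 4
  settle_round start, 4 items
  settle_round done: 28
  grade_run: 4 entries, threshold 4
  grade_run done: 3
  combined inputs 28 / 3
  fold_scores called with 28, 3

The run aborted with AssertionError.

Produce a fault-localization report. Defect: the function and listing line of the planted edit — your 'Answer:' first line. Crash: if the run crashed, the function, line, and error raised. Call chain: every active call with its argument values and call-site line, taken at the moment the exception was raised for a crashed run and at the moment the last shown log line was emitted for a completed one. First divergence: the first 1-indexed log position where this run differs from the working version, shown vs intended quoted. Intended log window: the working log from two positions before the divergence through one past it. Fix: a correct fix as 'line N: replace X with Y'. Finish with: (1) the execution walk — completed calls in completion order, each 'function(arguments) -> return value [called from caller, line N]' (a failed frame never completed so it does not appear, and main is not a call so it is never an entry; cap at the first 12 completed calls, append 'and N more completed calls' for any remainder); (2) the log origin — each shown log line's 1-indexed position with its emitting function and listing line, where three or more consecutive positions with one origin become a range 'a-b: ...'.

Answer: the defect is in fold_scores at line 27.
The tell: The faulty run's log stops after 7 lines; the working version's next line would be 'locate_pivot: inputs 28 and 25'.
Crash: fold_scores, line 27, AssertionError.
Call chain: main -> fold_scores(28, 3) (called at line 43).
First divergence: position 8 — the faulty run's log ends after 7 lines; the working version continues with 'locate_pivot: inputs 28 and 25'.
Intended log window:
  6: combined inputs 28 / 3
  7: fold_scores called with 28, 3
  8: locate_pivot: inputs 28 and 25
  9: stage result 1
Execution walk:
  settle_round([5, 10, 4, 9]) -> 28  [called from main, line 40]
  grade_run([5, 10, 4, 9], 4) -> 3  [called from main, line 41]
Log origins:
  1 — main, line 39
  2 — settle_round, line 2
  3 — settle_round, line 6
  4 — grade_run, line 10
  5 — grade_run, line 15
  6 — main, line 42
  7 — fold_scores, line 25
A correct fix: line 27: replace `>` with `<=`.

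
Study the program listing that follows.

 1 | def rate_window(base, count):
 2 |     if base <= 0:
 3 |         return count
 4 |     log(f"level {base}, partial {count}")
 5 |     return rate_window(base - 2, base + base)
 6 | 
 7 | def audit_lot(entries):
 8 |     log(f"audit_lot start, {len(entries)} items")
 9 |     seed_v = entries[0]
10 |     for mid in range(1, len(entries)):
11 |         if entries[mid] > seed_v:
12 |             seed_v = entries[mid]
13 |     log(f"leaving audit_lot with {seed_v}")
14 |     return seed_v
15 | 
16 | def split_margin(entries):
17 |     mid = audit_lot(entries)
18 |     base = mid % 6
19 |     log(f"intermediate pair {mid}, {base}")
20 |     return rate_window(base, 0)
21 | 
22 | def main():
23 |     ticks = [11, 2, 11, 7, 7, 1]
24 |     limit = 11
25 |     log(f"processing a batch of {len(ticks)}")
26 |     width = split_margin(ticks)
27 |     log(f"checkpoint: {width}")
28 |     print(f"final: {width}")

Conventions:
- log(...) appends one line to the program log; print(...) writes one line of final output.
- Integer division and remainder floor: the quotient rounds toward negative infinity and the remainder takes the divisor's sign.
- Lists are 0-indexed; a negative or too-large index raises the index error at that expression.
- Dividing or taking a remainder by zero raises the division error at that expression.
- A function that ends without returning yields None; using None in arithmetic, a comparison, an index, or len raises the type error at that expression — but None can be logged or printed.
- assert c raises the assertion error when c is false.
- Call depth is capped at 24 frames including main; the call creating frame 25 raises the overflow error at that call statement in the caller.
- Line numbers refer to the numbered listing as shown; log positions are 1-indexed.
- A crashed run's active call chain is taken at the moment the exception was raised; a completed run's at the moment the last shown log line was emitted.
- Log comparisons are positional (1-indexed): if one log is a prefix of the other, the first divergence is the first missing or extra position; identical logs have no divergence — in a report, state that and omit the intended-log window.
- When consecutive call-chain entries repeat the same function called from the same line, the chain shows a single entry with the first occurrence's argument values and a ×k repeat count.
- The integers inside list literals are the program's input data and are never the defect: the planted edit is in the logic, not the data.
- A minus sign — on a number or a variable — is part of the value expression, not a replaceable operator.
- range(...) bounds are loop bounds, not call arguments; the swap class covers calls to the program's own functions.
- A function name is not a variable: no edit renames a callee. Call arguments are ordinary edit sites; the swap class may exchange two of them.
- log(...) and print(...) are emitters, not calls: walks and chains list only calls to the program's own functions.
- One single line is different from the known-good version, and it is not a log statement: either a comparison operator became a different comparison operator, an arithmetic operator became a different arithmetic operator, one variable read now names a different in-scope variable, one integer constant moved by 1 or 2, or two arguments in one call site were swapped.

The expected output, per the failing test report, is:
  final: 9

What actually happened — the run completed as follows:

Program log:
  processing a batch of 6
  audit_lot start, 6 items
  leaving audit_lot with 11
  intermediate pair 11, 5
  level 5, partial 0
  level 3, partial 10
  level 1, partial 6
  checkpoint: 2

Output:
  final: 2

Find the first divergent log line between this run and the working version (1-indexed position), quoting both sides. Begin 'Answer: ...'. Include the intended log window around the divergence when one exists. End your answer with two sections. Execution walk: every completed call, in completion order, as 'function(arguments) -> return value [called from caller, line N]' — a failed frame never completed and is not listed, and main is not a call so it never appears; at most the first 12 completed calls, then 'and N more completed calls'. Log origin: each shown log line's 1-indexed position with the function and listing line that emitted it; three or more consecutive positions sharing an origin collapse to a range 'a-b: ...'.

Answer: position 6 — shown 'level 3, partial 10', intended 'level 3, partial 5'.
Intended log window:
  4: intermediate pair 11, 5
  5: level 5, partial 0
  6: level 3, partial 5
  7: level 1, partial 8
Execution walk:
  audit_lot([11, 2, 11, 7, 7, 1]) -> 11  [called from split_margin, line 17]
  rate_window(-1, 2) -> 2  [called from rate_window, line 5]
  rate_window(1, 6) -> 2  [called from rate_window, line 5]
  rate_window(3, 10) -> 2  [called from rate_window, line 5]
  rate_window(5, 0) -> 2  [called from split_margin, line 20]
  split_margin([11, 2, 11, 7, 7, 1]) -> 2  [called from main, line 26]
Log origins:
  1 — main, line 25
  2 — audit_lot, line 8
  3 — audit_lot, line 13
  4 — split_margin, line 19
  5-7 — rate_window, line 4
  8 — main, line 27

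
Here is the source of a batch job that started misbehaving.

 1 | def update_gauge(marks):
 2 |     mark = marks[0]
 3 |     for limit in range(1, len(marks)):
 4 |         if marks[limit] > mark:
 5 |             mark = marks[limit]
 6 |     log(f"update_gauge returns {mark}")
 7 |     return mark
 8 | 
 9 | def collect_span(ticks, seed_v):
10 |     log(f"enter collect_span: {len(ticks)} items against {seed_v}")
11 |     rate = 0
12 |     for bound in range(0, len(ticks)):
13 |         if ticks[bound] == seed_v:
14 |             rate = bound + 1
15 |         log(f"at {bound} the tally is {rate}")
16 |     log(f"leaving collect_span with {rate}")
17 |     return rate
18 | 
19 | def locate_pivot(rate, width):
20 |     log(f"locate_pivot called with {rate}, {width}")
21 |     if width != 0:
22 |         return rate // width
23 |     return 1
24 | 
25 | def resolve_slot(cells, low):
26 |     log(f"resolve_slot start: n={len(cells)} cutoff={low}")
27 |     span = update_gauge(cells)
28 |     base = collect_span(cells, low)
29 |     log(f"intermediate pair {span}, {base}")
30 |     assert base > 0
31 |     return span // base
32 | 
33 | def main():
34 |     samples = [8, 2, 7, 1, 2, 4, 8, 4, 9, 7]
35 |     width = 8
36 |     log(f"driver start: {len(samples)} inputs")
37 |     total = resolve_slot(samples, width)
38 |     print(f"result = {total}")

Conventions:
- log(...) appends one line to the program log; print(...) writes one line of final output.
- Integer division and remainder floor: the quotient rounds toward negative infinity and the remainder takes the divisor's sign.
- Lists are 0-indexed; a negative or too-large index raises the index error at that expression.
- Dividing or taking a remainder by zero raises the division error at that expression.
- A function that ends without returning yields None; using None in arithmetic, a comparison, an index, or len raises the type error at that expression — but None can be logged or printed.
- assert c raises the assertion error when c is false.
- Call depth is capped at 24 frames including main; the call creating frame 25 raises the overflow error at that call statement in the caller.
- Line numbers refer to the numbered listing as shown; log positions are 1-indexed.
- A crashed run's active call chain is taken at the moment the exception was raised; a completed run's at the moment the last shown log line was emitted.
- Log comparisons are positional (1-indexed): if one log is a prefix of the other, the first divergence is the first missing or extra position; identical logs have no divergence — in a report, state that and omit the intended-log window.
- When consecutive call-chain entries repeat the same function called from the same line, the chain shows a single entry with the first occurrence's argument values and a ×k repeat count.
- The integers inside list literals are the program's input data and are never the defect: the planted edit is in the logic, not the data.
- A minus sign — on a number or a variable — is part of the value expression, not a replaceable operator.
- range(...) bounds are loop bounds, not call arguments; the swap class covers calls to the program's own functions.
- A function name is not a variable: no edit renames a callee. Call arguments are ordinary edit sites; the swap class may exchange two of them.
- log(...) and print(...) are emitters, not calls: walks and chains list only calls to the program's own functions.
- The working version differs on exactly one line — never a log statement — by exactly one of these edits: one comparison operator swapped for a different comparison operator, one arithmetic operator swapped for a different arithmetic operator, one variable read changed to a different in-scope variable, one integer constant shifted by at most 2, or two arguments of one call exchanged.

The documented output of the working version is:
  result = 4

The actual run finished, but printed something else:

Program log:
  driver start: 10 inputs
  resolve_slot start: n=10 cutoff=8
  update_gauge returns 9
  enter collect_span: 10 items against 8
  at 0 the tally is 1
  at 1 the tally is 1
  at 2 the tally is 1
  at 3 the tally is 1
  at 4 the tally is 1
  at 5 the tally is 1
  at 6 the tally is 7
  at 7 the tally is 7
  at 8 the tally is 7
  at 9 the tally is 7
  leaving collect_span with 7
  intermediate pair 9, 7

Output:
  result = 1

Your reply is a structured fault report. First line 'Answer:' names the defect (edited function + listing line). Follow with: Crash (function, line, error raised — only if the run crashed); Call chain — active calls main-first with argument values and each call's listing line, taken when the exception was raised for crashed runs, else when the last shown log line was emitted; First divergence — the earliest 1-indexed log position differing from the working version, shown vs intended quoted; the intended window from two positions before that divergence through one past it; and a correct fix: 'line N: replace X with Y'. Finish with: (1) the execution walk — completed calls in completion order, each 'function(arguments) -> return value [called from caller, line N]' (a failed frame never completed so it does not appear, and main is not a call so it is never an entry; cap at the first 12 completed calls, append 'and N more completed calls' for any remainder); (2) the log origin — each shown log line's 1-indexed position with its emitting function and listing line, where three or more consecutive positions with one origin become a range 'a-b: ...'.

Answer: the defect is in collect_span at line 14.
The tell: Log line 11 is where behavior first shows: 'at 6 the tally is 7' appears instead of 'at 6 the tally is 2'.
Call chain: main -> resolve_slot([8, 2, 7, 1, 2, 4, 8, 4, 9, 7], 8) (called at line 37).
First divergence: position 11 — the shown line 'at 6 the tally is 7' should read 'at 6 the tally is 2'.
Intended log window:
  9: at 4 the tally is 1
  10: at 5 the tally is 1
  11: at 6 the tally is 2
  12: at 7 the tally is 2
Execution walk:
  update_gauge([8, 2, 7, 1, 2, 4, 8, 4, 9, 7]) -> 9  [called from resolve_slot, line 27]
  collect_span([8, 2, 7, 1, 2, 4, 8, 4, 9, 7], 8) -> 7  [called from resolve_slot, line 28]
  resolve_slot([8, 2, 7, 1, 2, 4, 8, 4, 9, 7], 8) -> 1  [called from main, line 37]
Log origin:
  1: logged in main at line 36
  2: logged in resolve_slot at line 26
  3: logged in update_gauge at line 6
  4: logged in collect_span at line 10
  5-14: logged in collect_span at line 15
  15: logged in collect_span at line 16
  16: logged in resolve_slot at line 29
A correct fix: line 14: replace `bound` with `rate`.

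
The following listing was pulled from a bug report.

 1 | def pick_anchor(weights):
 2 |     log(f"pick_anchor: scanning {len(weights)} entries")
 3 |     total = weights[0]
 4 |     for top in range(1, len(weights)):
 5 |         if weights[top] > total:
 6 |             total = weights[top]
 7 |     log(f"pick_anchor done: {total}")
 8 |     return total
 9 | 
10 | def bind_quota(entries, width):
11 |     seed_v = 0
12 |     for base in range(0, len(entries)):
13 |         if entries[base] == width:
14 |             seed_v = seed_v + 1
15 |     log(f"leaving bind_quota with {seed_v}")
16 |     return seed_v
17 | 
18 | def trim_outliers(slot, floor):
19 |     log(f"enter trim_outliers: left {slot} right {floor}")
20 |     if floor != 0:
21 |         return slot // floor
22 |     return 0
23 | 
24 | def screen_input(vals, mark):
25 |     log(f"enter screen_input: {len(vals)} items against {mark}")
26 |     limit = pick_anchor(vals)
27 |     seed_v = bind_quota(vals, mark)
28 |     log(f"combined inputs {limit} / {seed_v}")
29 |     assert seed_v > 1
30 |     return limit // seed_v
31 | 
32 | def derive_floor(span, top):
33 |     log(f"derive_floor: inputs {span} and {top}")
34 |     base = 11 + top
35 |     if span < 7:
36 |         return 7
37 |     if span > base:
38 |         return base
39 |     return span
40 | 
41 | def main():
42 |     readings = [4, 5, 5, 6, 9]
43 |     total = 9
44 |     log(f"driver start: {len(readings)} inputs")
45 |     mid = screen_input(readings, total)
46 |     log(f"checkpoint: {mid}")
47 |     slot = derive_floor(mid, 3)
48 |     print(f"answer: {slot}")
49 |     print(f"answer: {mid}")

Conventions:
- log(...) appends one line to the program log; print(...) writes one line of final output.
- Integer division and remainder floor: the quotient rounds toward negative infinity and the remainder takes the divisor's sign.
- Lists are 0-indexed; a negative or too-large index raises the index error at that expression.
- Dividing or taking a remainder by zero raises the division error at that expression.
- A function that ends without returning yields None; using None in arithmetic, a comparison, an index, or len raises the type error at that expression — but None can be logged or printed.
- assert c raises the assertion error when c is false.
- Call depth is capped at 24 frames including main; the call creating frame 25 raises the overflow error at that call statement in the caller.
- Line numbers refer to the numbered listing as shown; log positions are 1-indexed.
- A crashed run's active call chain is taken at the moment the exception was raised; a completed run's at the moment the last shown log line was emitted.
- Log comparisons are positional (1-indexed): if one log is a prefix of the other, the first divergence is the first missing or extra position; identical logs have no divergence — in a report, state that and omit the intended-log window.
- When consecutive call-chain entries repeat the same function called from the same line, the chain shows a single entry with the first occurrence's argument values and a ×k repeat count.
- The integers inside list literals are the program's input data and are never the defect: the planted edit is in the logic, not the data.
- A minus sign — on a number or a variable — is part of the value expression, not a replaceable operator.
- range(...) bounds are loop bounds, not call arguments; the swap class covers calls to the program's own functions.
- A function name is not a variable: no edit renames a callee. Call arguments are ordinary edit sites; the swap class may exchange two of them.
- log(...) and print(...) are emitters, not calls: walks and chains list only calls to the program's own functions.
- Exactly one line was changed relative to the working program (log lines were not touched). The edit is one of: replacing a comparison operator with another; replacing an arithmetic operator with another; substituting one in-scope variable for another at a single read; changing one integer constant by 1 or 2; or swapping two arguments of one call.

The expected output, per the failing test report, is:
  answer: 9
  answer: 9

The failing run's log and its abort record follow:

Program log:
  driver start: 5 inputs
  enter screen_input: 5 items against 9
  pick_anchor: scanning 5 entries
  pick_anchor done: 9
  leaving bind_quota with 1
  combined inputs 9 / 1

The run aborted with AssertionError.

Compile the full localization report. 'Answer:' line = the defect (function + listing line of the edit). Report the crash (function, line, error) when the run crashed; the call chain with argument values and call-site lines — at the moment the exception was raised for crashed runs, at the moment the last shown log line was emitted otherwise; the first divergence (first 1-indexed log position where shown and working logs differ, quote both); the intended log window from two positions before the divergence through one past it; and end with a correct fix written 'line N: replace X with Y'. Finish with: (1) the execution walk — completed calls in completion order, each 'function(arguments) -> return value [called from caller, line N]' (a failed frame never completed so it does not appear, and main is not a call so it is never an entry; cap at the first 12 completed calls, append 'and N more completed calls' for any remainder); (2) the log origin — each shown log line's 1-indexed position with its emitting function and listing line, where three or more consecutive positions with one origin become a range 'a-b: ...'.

Answer: the defect is in screen_input at line 29.
Core observation: A complete run would log 'checkpoint: 9' next, but this one stopped at 6 lines.
Crash: screen_input, line 29, AssertionError.
Call chain: main -> screen_input([4, 5, 5, 6, 9], 9) (called at line 45).
First divergence: position 7 (shown log ended at 6 lines; the working version continues: 'checkpoint: 9').
Intended log window:
  5: leaving bind_quota with 1
  6: combined inputs 9 / 1
  7: checkpoint: 9
  8: derive_floor: inputs 9 and 3
Execution walk:
  pick_anchor([4, 5, 5, 6, 9]) -> 9  [called from screen_input, line 26]
  bind_quota([4, 5, 5, 6, 9], 9) -> 1  [called from screen_input, line 27]
Log origins:
  1 — main, line 44
  2 — screen_input, line 25
  3 — pick_anchor, line 2
  4 — pick_anchor, line 7
  5 — bind_quota, line 15
  6 — screen_input, line 28
A correct fix: line 29: replace `1` with `0`.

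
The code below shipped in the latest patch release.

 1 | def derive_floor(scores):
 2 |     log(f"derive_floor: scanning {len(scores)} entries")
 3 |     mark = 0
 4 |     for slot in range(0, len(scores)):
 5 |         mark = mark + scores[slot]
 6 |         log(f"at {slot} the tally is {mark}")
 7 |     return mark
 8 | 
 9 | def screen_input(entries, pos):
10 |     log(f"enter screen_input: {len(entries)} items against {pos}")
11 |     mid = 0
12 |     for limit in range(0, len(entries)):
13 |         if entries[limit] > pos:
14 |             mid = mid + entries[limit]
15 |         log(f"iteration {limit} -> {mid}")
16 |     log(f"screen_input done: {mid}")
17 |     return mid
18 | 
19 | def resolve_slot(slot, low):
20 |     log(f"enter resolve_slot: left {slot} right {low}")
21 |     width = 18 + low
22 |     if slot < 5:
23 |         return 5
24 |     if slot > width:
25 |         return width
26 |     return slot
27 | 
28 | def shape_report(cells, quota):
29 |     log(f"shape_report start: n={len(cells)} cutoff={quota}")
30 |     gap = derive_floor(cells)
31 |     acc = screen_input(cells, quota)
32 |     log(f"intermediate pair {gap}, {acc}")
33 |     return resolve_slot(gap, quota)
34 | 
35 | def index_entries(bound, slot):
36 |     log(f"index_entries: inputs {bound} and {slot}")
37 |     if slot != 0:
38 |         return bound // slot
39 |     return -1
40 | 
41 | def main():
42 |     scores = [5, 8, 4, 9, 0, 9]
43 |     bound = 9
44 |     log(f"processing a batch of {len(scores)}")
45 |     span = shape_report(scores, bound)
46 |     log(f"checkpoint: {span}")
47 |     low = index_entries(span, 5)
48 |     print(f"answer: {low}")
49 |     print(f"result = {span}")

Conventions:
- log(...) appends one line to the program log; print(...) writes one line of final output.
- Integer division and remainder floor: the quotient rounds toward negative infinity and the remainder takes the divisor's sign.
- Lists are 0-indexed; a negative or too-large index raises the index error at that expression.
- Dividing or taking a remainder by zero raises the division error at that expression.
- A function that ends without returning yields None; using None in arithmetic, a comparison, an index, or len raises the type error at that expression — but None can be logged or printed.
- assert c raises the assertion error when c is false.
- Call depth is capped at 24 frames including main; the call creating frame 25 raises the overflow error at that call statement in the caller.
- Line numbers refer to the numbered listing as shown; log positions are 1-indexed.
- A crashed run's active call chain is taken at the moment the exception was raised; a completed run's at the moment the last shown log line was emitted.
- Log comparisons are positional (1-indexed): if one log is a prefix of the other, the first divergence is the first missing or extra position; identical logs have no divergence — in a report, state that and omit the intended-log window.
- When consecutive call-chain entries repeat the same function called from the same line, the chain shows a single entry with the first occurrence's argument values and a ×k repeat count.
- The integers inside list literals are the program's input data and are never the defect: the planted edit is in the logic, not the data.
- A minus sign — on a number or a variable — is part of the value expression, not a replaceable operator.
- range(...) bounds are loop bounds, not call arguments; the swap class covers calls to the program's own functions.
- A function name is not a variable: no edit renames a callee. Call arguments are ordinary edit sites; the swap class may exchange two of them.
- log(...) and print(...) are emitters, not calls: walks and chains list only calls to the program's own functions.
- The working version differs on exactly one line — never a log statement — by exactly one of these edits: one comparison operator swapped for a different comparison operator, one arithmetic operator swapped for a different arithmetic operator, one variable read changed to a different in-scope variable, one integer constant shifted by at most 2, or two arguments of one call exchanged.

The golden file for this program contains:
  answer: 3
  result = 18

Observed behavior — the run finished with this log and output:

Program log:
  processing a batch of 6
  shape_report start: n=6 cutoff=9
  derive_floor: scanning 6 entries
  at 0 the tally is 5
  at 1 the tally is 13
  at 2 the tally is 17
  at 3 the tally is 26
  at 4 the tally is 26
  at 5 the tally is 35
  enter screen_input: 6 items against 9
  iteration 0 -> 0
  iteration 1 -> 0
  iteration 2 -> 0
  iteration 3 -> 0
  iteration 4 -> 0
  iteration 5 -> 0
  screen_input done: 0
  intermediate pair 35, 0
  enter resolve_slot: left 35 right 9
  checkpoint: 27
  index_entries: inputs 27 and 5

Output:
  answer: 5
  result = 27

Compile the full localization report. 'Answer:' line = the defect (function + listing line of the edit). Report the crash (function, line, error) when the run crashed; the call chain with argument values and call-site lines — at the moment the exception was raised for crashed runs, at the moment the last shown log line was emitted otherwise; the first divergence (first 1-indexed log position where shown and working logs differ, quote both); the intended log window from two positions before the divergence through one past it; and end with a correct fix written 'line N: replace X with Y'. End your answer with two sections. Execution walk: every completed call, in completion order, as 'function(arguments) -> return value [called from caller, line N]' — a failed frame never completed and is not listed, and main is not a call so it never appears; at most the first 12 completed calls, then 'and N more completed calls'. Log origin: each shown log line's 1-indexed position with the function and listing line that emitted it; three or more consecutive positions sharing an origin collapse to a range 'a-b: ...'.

Answer: the defect is in shape_report at line 33.
Key fact: The earliest visible damage is log position 19 — 'enter resolve_slot: left 35 right 9' rather than the intended 'enter resolve_slot: left 35 right 0'.
Call chain: main -> index_entries(27, 5) (called at line 47).
First divergence: position 19 — shown 'enter resolve_slot: left 35 right 9', intended 'enter resolve_slot: left 35 right 0'.
Intended log window:
  17: screen_input done: 0
  18: intermediate pair 35, 0
  19: enter resolve_slot: left 35 right 0
  20: checkpoint: 18
Execution walk:
  derive_floor([5, 8, 4, 9, 0, 9]) -> 35  [called from shape_report, line 30]
  screen_input([5, 8, 4, 9, 0, 9], 9) -> 0  [called from shape_report, line 31]
  resolve_slot(35, 9) -> 27  [called from shape_report, line 33]
  shape_report([5, 8, 4, 9, 0, 9], 9) -> 27  [called from main, line 45]
  index_entries(27, 5) -> 5  [called from main, line 47]
Log origins:
  1 — main, line 44
  2 — shape_report, line 29
  3 — derive_floor, line 2
  4-9 — derive_floor, line 6
  10 — screen_input, line 10
  11-16 — screen_input, line 15
  17 — screen_input, line 16
  18 — shape_report, line 32
  19 — resolve_slot, line 20
  20 — main, line 46
  21 — index_entries, line 36
A correct fix: line 33: replace `quota` with `acc`.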